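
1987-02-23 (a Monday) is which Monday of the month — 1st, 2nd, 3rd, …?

4th

Day 23 falls in week ⌈23/7⌉ of the month.
Days 1–7 hold the 1st Monday, 8–14 the 2nd, 15–21 the 3rd, 22–28 the 4th, 29–31 the 5th.
23 is in the range for the 4th.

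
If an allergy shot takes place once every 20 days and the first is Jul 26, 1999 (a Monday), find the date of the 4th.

Sep 24, 1999

The 4th occurrence is 3 intervals after the first: 3 × 20 = 60 days after Jul 26, 1999.
Jul has 31 days — 5 days to the end of Jul leaves 55.
Aug has 31 days (24 left).
24 days into Sep → Sep 24, 1999.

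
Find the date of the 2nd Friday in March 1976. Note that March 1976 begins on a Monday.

March 1976 begins on a Monday, so the first Friday is March 5 (4 days later).
The 2nd Friday is 1 weeks later: 5 + 7 = 12.

1976-03-12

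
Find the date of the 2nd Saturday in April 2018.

2018-04-14

The first Saturday of April 2018 is April 7.
The 2nd Saturday is 1 weeks later: 7 + 7 = 14.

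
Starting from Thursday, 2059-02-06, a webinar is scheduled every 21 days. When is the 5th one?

2059-05-01

The 5th occurrence is 4 intervals after the first: 4 × 21 = 84 days after 2059-02-06.
February has 28 days — 22 days to the end of February leaves 62.
March has 31 days (31 left).
April has 30 days (1 left).
1 day into May → 2059-05-01.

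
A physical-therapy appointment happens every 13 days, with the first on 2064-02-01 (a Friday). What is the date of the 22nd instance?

2064-10-31

The 22nd occurrence is 21 intervals after the first: 21 × 13 = 273 days after 2064-02-01.
February has 29 days — 28 days to the end of February leaves 245.
March has 31 days (214 left).
April has 30 days (184 left).
May has 31 days (153 left).
June has 30 days (123 left).
July has 31 days (92 left).
August has 31 days (61 left).
September has 30 days (31 left).
31 days into October → 2064-10-31.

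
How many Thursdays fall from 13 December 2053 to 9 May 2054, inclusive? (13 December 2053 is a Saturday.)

13 December 2053 is a Saturday; the first Thursday on or after it is 18 December 2053 (5 days later).
From 18 December 2053 to 9 May 2054: 13 + 31 + 28 + 31 + 30 + 9 = 142 days (rest of December, January, February, March, April, May).
142 ÷ 7 = 20 full weeks with remainder 2, so 20 more Thursdays after the first → 21.

21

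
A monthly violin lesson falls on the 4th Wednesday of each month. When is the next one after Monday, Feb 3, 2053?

Feb 26, 2053

Feb 2053 starts on a Saturday; its first Wednesday is the 5th, so the 4th Wednesday is the 26th — Feb 26, 2053.
Feb 26, 2053 is after Feb 3, 2053, so that is the next one.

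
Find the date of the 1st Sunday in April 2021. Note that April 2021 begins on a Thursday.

April 2021 begins on a Thursday, so the first Sunday is April 4 (3 days later).

4 April 2021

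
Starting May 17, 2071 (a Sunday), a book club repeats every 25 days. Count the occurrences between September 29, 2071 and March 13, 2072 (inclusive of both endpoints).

Occurrences land 25·i days after May 17, 2071 for i = 0, 1, 2, …
September 29, 2071 is 135 days after the start; 135 ÷ 25 = 5 remainder 10; since the remainder is 10, round up to i = 6. First occurrence in the window: #7 on October 14, 2071 (6×25 = 150 days in).
March 13, 2072 is 301 days after the start; 301 ÷ 25 = 12 remainder 1. Last occurrence in the window: #13 on March 12, 2072.
Occurrences #7 through #13: 7 in total.

7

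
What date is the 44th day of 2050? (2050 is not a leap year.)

2050-02-13

January has 31 days (44 − 31 = 13 remain).
13 into February → February 13.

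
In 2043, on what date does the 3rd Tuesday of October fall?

October 2043 begins on a Thursday, so the first Tuesday is October 6 (5 days later).
The 3rd Tuesday is 2 weeks later: 6 + 14 = 20.

20 October 2043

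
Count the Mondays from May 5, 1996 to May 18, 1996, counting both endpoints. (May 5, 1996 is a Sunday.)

May 5, 1996 is a Sunday; the first Monday on or after it is May 6, 1996 (1 day later).
From May 6, 1996 to May 18, 1996 is 18 − 6 = 12 days.
12 ÷ 7 = 1 full weeks with remainder 5, so 1 more Mondays after the first → 2.

2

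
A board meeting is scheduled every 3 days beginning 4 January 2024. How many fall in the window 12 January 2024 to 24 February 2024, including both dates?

Occurrences land 3·i days after 4 January 2024 for i = 0, 1, 2, …
12 January 2024 is 8 days after the start; 8 ÷ 3 = 2 remainder 2; since the remainder is 2, round up to i = 3. First occurrence in the window: #4 on 13 January 2024 (3×3 = 9 days in).
24 February 2024 is 51 days after the start; 51 ÷ 3 = 17 remainder 0. Last occurrence in the window: #18 on 24 February 2024.
Occurrences #4 through #18: 15 in total.

15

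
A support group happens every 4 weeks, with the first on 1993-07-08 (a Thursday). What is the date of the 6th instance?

1993-11-25

The 6th occurrence is 5 intervals after the first: 5 × 28 = 140 days after 1993-07-08.
July has 31 days — 23 days to the end of July leaves 117.
August has 31 days (86 left).
September has 30 days (56 left).
October has 31 days (25 left).
25 days into November → 1993-11-25.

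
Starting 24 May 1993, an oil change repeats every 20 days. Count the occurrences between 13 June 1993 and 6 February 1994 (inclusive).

12

Occurrences land 20·i days after 24 May 1993 for i = 0, 1, 2, …
13 June 1993 is 20 days after the start; 20 ÷ 20 = 1 remainder 0. First occurrence in the window: #2 on 13 June 1993 (1×20 = 20 days in).
6 February 1994 is 258 days after the start; 258 ÷ 20 = 12 remainder 18. Last occurrence in the window: #13 on 19 January 1994.
Occurrences #2 through #13: 12 in total.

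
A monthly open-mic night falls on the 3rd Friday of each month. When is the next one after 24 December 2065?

December 2065 starts on a Tuesday; its first Friday is the 4th, so the 3rd Friday is the 18th — 18 December 2065.
That is not after 24 December 2065, so look at January 2066.
January 2066 starts on a Friday; its first Friday is the 1st, so the 3rd Friday is the 15th — 15 January 2066.

15 January 2066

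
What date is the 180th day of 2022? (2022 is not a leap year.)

Jan has 31 days (180 − 31 = 149 remain).
Feb has 28 days (149 − 28 = 121 remain).
Mar has 31 days (121 − 31 = 90 remain).
Apr has 30 days (90 − 30 = 60 remain).
May has 31 days (60 − 31 = 29 remain).
29 into Jun → Jun 29.

Jun 29, 2022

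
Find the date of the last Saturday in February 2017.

February 25, 2017

February 2017 begins on a Wednesday, so the first Saturday is February 4 (3 days later).
February 2017 has 28 days. Adding weeks: 4, 11, 18, 25 — the last one ≤ 28 is the 25th.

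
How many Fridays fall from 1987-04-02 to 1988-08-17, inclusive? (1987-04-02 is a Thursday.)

72

1987-04-02 is a Thursday; the first Friday on or after it is 1987-04-03 (1 day later).
From 1987-04-03 to 1988-08-17: 272 + 230 = 502 days (rest of 1987, to 1988-08-17 in 1988).
502 ÷ 7 = 71 full weeks with remainder 5, so 71 more Fridays after the first → 72.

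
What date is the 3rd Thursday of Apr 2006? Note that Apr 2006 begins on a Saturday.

Apr 20, 2006

Apr 2006 begins on a Saturday, so the first Thursday is Apr 6 (5 days later).
The 3rd Thursday is 2 weeks later: 6 + 14 = 20.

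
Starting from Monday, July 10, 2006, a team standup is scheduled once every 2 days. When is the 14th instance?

The 14th occurrence is 13 intervals after the first: 13 × 2 = 26 days after July 10, 2006.
July has 31 days — 21 days to the end of July leaves 5.
5 days into August → August 5, 2006.

August 5, 2006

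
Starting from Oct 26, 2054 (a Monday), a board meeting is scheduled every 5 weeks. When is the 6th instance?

The 6th occurrence is 5 intervals after the first: 5 × 35 = 175 days after Oct 26, 2054.
Oct has 31 days — 5 days to the end of Oct leaves 170.
Nov has 30 days (140 left).
Dec has 31 days (109 left).
Jan has 31 days (78 left).
Feb has 28 days (50 left).
Mar has 31 days (19 left).
19 days into Apr → Apr 19, 2055.

Apr 19, 2055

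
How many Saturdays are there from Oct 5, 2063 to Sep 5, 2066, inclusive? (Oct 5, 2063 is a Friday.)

Oct 5, 2063 is a Friday; the first Saturday on or after it is Oct 6, 2063 (1 day later).
From Oct 6, 2063 to Sep 5, 2066: 86 + 366 + 365 + 248 = 1065 days (rest of 2063, 2064, 2065, to Sep 5, 2066 in 2066).
1065 ÷ 7 = 152 full weeks with remainder 1, so 152 more Saturdays after the first → 153.

153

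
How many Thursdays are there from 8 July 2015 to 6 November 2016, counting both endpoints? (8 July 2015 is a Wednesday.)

8 July 2015 is a Wednesday; the first Thursday on or after it is 9 July 2015 (1 day later).
From 9 July 2015 to 6 November 2016: 175 + 311 = 486 days (rest of 2015, to 6 November 2016 in 2016).
486 ÷ 7 = 69 full weeks with remainder 3, so 69 more Thursdays after the first → 70.

70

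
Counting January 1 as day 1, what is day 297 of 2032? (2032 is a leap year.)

January has 31 days (297 − 31 = 266 remain).
February has 29 days (266 − 29 = 237 remain).
March has 31 days (237 − 31 = 206 remain).
April has 30 days (206 − 30 = 176 remain).
May has 31 days (176 − 31 = 145 remain).
June has 30 days (145 − 30 = 115 remain).
July has 31 days (115 − 31 = 84 remain).
August has 31 days (84 − 31 = 53 remain).
September has 30 days (53 − 30 = 23 remain).
23 into October → October 23.

2032-10-23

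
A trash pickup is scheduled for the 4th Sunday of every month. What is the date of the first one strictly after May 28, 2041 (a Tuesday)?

May 2041 starts on a Wednesday; its first Sunday is the 5th, so the 4th Sunday is the 26th — May 26, 2041.
That is not after May 28, 2041, so look at June 2041.
June 2041 starts on a Saturday; its first Sunday is the 2nd, so the 4th Sunday is the 23rd — June 23, 2041.

June 23, 2041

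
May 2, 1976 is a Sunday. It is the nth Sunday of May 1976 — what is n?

Day 2 falls in week ⌈2/7⌉ of the month.
Days 1–7 hold the 1st Sunday, 8–14 the 2nd, 15–21 the 3rd, 22–28 the 4th, 29–31 the 5th.
2 is in the range for the 1st.

1st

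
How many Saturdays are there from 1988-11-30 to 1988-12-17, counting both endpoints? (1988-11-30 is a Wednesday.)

1988-11-30 is a Wednesday; the first Saturday on or after it is 1988-12-03 (3 days later).
From 1988-12-03 to 1988-12-17 is 17 − 3 = 14 days.
14 ÷ 7 = 2 full weeks with remainder 0, so 2 more Saturdays after the first → 3.

3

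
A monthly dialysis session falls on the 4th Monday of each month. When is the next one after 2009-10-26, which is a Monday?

October 2009 starts on a Thursday; its first Monday is the 5th, so the 4th Monday is the 26th — 2009-10-26.
That is not after 2009-10-26, so look at November 2009.
November 2009 starts on a Sunday; its first Monday is the 2nd, so the 4th Monday is the 23rd — 2009-11-23.

2009-11-23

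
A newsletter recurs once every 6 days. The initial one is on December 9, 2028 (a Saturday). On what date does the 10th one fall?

February 1, 2029

The 10th occurrence is 9 intervals after the first: 9 × 6 = 54 days after December 9, 2028.
December has 31 days — 22 days to the end of December leaves 32.
January has 31 days (1 left).
1 day into February → February 1, 2029.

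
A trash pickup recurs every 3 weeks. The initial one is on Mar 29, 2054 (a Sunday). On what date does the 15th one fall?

Jan 17, 2055

The 15th occurrence is 14 intervals after the first: 14 × 21 = 294 days after Mar 29, 2054.
Mar has 31 days — 2 days to the end of Mar leaves 292.
Apr has 30 days (262 left).
May has 31 days (231 left).
Jun has 30 days (201 left).
Jul has 31 days (170 left).
Aug has 31 days (139 left).
Sep has 30 days (109 left).
Oct has 31 days (78 left).
Nov has 30 days (48 left).
Dec has 31 days (17 left).
17 days into Jan → Jan 17, 2055.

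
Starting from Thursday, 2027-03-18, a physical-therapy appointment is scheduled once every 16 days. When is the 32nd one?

The 32nd occurrence is 31 intervals after the first: 31 × 16 = 496 days after 2027-03-18.
March has 31 days — 13 days to the end of March leaves 483.
From end of March to end of 2027 is 275 days (208 left).
January has 31 days (177 left).
February has 29 days (148 left).
March has 31 days (117 left).
April has 30 days (87 left).
May has 31 days (56 left).
June has 30 days (26 left).
26 days into July → 2028-07-26.

2028-07-26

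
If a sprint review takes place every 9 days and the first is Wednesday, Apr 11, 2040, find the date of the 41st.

Apr 6, 2041

The 41st occurrence is 40 intervals after the first: 40 × 9 = 360 days after Apr 11, 2040.
Apr has 30 days — 19 days to the end of Apr leaves 341.
May has 31 days (310 left).
Jun has 30 days (280 left).
Jul has 31 days (249 left).
Aug has 31 days (218 left).
Sep has 30 days (188 left).
Oct has 31 days (157 left).
Nov has 30 days (127 left).
Dec has 31 days (96 left).
Jan has 31 days (65 left).
Feb has 28 days (37 left).
Mar has 31 days (6 left).
6 days into Apr → Apr 6, 2041.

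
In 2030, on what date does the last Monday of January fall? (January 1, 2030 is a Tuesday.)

January 28, 2030

January 2030 begins on a Tuesday, so the first Monday is January 7 (6 days later).
January 2030 has 31 days. Adding weeks: 7, 14, 21, 28 — the last one ≤ 31 is the 28th.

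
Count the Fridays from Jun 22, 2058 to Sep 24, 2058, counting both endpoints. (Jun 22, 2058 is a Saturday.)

Jun 22, 2058 is a Saturday; the first Friday on or after it is Jun 28, 2058 (6 days later).
From Jun 28, 2058 to Sep 24, 2058: 2 + 31 + 31 + 24 = 88 days (rest of Jun, Jul, Aug, Sep).
88 ÷ 7 = 12 full weeks with remainder 4, so 12 more Fridays after the first → 13.

13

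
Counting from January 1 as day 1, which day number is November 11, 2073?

Days in months before November: 31 + 28 + 31 + 30 + 31 + 30 + 31 + 31 + 30 + 31 = 304.
Plus 11 days into November → day 315.

315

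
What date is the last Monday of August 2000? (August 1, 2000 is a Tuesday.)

August 2000 begins on a Tuesday, so the first Monday is August 7 (6 days later).
August 2000 has 31 days. Adding weeks: 7, 14, 21, 28 — the last one ≤ 31 is the 28th.

2000-08-28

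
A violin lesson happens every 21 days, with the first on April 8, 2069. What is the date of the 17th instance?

The 17th occurrence is 16 intervals after the first: 16 × 21 = 336 days after April 8, 2069.
April has 30 days — 22 days to the end of April leaves 314.
May has 31 days (283 left).
June has 30 days (253 left).
July has 31 days (222 left).
August has 31 days (191 left).
September has 30 days (161 left).
October has 31 days (130 left).
November has 30 days (100 left).
December has 31 days (69 left).
January has 31 days (38 left).
February has 28 days (10 left).
10 days into March → March 10, 2070.

March 10, 2070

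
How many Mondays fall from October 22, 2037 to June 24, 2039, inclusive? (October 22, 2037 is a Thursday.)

October 22, 2037 is a Thursday; the first Monday on or after it is October 26, 2037 (4 days later).
From October 26, 2037 to June 24, 2039: 66 + 365 + 175 = 606 days (rest of 2037, 2038, to June 24, 2039 in 2039).
606 ÷ 7 = 86 full weeks with remainder 4, so 86 more Mondays after the first → 87.

87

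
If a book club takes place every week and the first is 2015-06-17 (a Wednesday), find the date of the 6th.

The 6th occurrence is 5 intervals after the first: 5 × 7 = 35 days after 2015-06-17.
June has 30 days — 13 days to the end of June leaves 22.
22 days into July → 2015-07-22.

2015-07-22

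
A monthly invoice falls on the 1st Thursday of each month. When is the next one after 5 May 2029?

May 2029 starts on a Tuesday, so its 1st Thursday is 3 May 2029 (2 days in).
That is not after 5 May 2029, so look at June 2029.
June 2029 starts on a Friday, so its 1st Thursday is 7 June 2029 (6 days in).

7 June 2029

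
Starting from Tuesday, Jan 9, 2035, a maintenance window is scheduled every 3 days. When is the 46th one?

May 24, 2035

The 46th occurrence is 45 intervals after the first: 45 × 3 = 135 days after Jan 9, 2035.
Jan has 31 days — 22 days to the end of Jan leaves 113.
Feb has 28 days (85 left).
Mar has 31 days (54 left).
Apr has 30 days (24 left).
24 days into May → May 24, 2035.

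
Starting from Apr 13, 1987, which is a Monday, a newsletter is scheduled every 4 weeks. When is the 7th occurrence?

The 7th occurrence is 6 intervals after the first: 6 × 28 = 168 days after Apr 13, 1987.
Apr has 30 days — 17 days to the end of Apr leaves 151.
May has 31 days (120 left).
Jun has 30 days (90 left).
Jul has 31 days (59 left).
Aug has 31 days (28 left).
28 days into Sep → Sep 28, 1987.

Sep 28, 1987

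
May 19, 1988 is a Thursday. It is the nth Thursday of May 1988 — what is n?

3rd

Day 19 falls in week ⌈19/7⌉ of the month.
Days 1–7 hold the 1st Thursday, 8–14 the 2nd, 15–21 the 3rd, 22–28 the 4th, 29–31 the 5th.
19 is in the range for the 3rd.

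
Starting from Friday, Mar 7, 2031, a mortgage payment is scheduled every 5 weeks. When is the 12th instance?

The 12th occurrence is 11 intervals after the first: 11 × 35 = 385 days after Mar 7, 2031.
Mar has 31 days — 24 days to the end of Mar leaves 361.
Apr has 30 days (331 left).
May has 31 days (300 left).
Jun has 30 days (270 left).
Jul has 31 days (239 left).
Aug has 31 days (208 left).
Sep has 30 days (178 left).
Oct has 31 days (147 left).
Nov has 30 days (117 left).
Dec has 31 days (86 left).
Jan has 31 days (55 left).
Feb has 29 days (26 left).
26 days into Mar → Mar 26, 2032.

Mar 26, 2032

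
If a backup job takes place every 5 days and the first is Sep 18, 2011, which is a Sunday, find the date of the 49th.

The 49th occurrence is 48 intervals after the first: 48 × 5 = 240 days after Sep 18, 2011.
Sep has 30 days — 12 days to the end of Sep leaves 228.
Oct has 31 days (197 left).
Nov has 30 days (167 left).
Dec has 31 days (136 left).
Jan has 31 days (105 left).
Feb has 29 days (76 left).
Mar has 31 days (45 left).
Apr has 30 days (15 left).
15 days into May → May 15, 2012.

May 15, 2012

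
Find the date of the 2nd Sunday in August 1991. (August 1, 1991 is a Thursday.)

August 1991 begins on a Thursday, so the first Sunday is August 4 (3 days later).
The 2nd Sunday is 1 weeks later: 4 + 7 = 11.

1991-08-11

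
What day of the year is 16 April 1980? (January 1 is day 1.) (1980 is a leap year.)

107

Days in months before April: 31 + 29 + 31 = 91.
Plus 16 days into April → day 107.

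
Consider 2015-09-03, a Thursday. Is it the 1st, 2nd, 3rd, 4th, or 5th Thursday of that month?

Day 3 falls in week ⌈3/7⌉ of the month.
Days 1–7 hold the 1st Thursday, 8–14 the 2nd, 15–21 the 3rd, 22–28 the 4th, 29–31 the 5th.
3 is in the range for the 1st.

1st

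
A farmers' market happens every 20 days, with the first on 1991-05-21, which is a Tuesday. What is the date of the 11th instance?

The 11th occurrence is 10 intervals after the first: 10 × 20 = 200 days after 1991-05-21.
May has 31 days — 10 days to the end of May leaves 190.
June has 30 days (160 left).
July has 31 days (129 left).
August has 31 days (98 left).
September has 30 days (68 left).
October has 31 days (37 left).
November has 30 days (7 left).
7 days into December → 1991-12-07.

1991-12-07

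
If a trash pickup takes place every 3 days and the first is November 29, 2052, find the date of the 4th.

December 8, 2052

The 4th occurrence is 3 intervals after the first: 3 × 3 = 9 days after November 29, 2052.
November has 30 days — 1 day to the end of November leaves 8.
8 days into December → December 8, 2052.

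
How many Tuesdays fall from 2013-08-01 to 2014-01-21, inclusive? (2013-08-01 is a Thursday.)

25

2013-08-01 is a Thursday; the first Tuesday on or after it is 2013-08-06 (5 days later).
From 2013-08-06 to 2014-01-21: 25 + 30 + 31 + 30 + 31 + 21 = 168 days (rest of August, September, October, November, December, January).
168 ÷ 7 = 24 full weeks with remainder 0, so 24 more Tuesdays after the first → 25.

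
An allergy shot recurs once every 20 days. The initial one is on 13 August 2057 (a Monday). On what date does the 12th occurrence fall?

The 12th occurrence is 11 intervals after the first: 11 × 20 = 220 days after 13 August 2057.
August has 31 days — 18 days to the end of August leaves 202.
September has 30 days (172 left).
October has 31 days (141 left).
November has 30 days (111 left).
December has 31 days (80 left).
January has 31 days (49 left).
February has 28 days (21 left).
21 days into March → 21 March 2058.

21 March 2058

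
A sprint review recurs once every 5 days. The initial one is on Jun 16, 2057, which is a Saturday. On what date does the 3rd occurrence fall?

Jun 26, 2057

The 3rd occurrence is 2 intervals after the first: 2 × 5 = 10 days after Jun 16, 2057.
10 days later is Jun 26, 2057.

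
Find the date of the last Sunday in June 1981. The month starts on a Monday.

June 1981 begins on a Monday, so the first Sunday is June 7 (6 days later).
June 1981 has 30 days. Adding weeks: 7, 14, 21, 28 — the last one ≤ 30 is the 28th.

June 28, 1981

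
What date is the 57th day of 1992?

January has 31 days (57 − 31 = 26 remain).
26 into February → February 26.

February 26, 1992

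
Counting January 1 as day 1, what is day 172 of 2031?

21 June 2031

January has 31 days (172 − 31 = 141 remain).
February has 28 days (141 − 28 = 113 remain).
March has 31 days (113 − 31 = 82 remain).
April has 30 days (82 − 30 = 52 remain).
May has 31 days (52 − 31 = 21 remain).
21 into June → June 21.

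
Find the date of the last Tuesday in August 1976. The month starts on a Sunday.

1976-08-31

August 1976 begins on a Sunday, so the first Tuesday is August 3 (2 days later).
August 1976 has 31 days. Adding weeks: 3, 10, 17, 24, 31 — the last one ≤ 31 is the 31st.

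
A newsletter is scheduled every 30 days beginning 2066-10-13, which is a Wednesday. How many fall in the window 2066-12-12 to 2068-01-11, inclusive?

14

Occurrences land 30·i days after 2066-10-13 for i = 0, 1, 2, …
2066-12-12 is 60 days after the start; 60 ÷ 30 = 2 remainder 0. First occurrence in the window: #3 on 2066-12-12 (2×30 = 60 days in).
2068-01-11 is 455 days after the start; 455 ÷ 30 = 15 remainder 5. Last occurrence in the window: #16 on 2068-01-06.
Occurrences #3 through #16: 14 in total.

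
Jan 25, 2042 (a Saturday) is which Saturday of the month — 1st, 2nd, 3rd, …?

4th

Day 25 falls in week ⌈25/7⌉ of the month.
Days 1–7 hold the 1st Saturday, 8–14 the 2nd, 15–21 the 3rd, 22–28 the 4th, 29–31 the 5th.
25 is in the range for the 4th.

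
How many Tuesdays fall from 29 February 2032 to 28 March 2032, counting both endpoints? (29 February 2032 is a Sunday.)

4

29 February 2032 is a Sunday; the first Tuesday on or after it is 2 March 2032 (2 days later).
From 2 March 2032 to 28 March 2032 is 28 − 2 = 26 days.
26 ÷ 7 = 3 full weeks with remainder 5, so 3 more Tuesdays after the first → 4.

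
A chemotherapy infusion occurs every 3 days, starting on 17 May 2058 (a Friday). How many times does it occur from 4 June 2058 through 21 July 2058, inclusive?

16

Occurrences land 3·i days after 17 May 2058 for i = 0, 1, 2, …
4 June 2058 is 18 days after the start; 18 ÷ 3 = 6 remainder 0. First occurrence in the window: #7 on 4 June 2058 (6×3 = 18 days in).
21 July 2058 is 65 days after the start; 65 ÷ 3 = 21 remainder 2. Last occurrence in the window: #22 on 19 July 2058.
Occurrences #7 through #22: 16 in total.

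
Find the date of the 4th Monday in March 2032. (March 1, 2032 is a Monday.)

March 2032 begins on a Monday, so the first Monday is March 1.
The 4th Monday is 3 weeks later: 1 + 21 = 22.

March 22, 2032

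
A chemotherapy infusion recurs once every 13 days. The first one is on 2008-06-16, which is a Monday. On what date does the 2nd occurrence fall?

2008-06-29

The 2nd occurrence is 1 interval after the first: 1 × 13 = 13 days after 2008-06-16.
13 days later is 2008-06-29.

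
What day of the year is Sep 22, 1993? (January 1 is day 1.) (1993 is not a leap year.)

265

Days in months before Sep: 31 + 28 + 31 + 30 + 31 + 30 + 31 + 31 = 243.
Plus 22 days into Sep → day 265.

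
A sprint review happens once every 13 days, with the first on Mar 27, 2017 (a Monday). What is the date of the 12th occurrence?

Aug 17, 2017

The 12th occurrence is 11 intervals after the first: 11 × 13 = 143 days after Mar 27, 2017.
Mar has 31 days — 4 days to the end of Mar leaves 139.
Apr has 30 days (109 left).
May has 31 days (78 left).
Jun has 30 days (48 left).
Jul has 31 days (17 left).
17 days into Aug → Aug 17, 2017.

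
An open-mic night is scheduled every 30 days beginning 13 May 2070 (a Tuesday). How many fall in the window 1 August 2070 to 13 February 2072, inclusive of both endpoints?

19

Occurrences land 30·i days after 13 May 2070 for i = 0, 1, 2, …
1 August 2070 is 80 days after the start; 80 ÷ 30 = 2 remainder 20; since the remainder is 20, round up to i = 3. First occurrence in the window: #4 on 11 August 2070 (3×30 = 90 days in).
13 February 2072 is 641 days after the start; 641 ÷ 30 = 21 remainder 11. Last occurrence in the window: #22 on 2 February 2072.
Occurrences #4 through #22: 19 in total.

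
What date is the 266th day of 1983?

Sep 23, 1983

Jan has 31 days (266 − 31 = 235 remain).
Feb has 28 days (235 − 28 = 207 remain).
Mar has 31 days (207 − 31 = 176 remain).
Apr has 30 days (176 − 30 = 146 remain).
May has 31 days (146 − 31 = 115 remain).
Jun has 30 days (115 − 30 = 85 remain).
Jul has 31 days (85 − 31 = 54 remain).
Aug has 31 days (54 − 31 = 23 remain).
23 into Sep → Sep 23.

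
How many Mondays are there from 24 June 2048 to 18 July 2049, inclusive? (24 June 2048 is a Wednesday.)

55

24 June 2048 is a Wednesday; the first Monday on or after it is 29 June 2048 (5 days later).
From 29 June 2048 to 18 July 2049: 185 + 199 = 384 days (rest of 2048, to 18 July 2049 in 2049).
384 ÷ 7 = 54 full weeks with remainder 6, so 54 more Mondays after the first → 55.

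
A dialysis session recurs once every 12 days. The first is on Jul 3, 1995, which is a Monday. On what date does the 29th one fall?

Jun 3, 1996

The 29th occurrence is 28 intervals after the first: 28 × 12 = 336 days after Jul 3, 1995.
Jul has 31 days — 28 days to the end of Jul leaves 308.
Aug has 31 days (277 left).
Sep has 30 days (247 left).
Oct has 31 days (216 left).
Nov has 30 days (186 left).
Dec has 31 days (155 left).
Jan has 31 days (124 left).
Feb has 29 days (95 left).
Mar has 31 days (64 left).
Apr has 30 days (34 left).
May has 31 days (3 left).
3 days into Jun → Jun 3, 1996.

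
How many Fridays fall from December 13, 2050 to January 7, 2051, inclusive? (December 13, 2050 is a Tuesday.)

4

December 13, 2050 is a Tuesday; the first Friday on or after it is December 16, 2050 (3 days later).
From December 16, 2050 to January 7, 2051: 15 + 7 = 22 days (rest of December, January).
22 ÷ 7 = 3 full weeks with remainder 1, so 3 more Fridays after the first → 4.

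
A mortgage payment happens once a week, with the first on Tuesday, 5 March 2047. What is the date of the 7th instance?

The 7th occurrence is 6 intervals after the first: 6 × 7 = 42 days after 5 March 2047.
March has 31 days — 26 days to the end of March leaves 16.
16 days into April → 16 April 2047.

16 April 2047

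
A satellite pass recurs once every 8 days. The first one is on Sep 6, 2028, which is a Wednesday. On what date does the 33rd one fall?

The 33rd occurrence is 32 intervals after the first: 32 × 8 = 256 days after Sep 6, 2028.
Sep has 30 days — 24 days to the end of Sep leaves 232.
Oct has 31 days (201 left).
Nov has 30 days (171 left).
Dec has 31 days (140 left).
Jan has 31 days (109 left).
Feb has 28 days (81 left).
Mar has 31 days (50 left).
Apr has 30 days (20 left).
20 days into May → May 20, 2029.

May 20, 2029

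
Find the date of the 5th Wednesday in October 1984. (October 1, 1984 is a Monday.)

October 31, 1984

October 1984 begins on a Monday, so the first Wednesday is October 3 (2 days later).
The 5th Wednesday is 4 weeks later: 3 + 28 = 31.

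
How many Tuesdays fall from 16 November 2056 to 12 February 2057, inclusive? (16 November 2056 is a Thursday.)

16 November 2056 is a Thursday; the first Tuesday on or after it is 21 November 2056 (5 days later).
From 21 November 2056 to 12 February 2057: 9 + 31 + 31 + 12 = 83 days (rest of November, December, January, February).
83 ÷ 7 = 11 full weeks with remainder 6, so 11 more Tuesdays after the first → 12.

12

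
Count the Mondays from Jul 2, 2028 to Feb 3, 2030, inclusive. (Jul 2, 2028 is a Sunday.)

Jul 2, 2028 is a Sunday; the first Monday on or after it is Jul 3, 2028 (1 day later).
From Jul 3, 2028 to Feb 3, 2030: 181 + 365 + 34 = 580 days (rest of 2028, 2029, to Feb 3, 2030 in 2030).
580 ÷ 7 = 82 full weeks with remainder 6, so 82 more Mondays after the first → 83.

83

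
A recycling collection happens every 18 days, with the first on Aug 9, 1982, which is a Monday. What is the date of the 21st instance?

Aug 4, 1983

The 21st occurrence is 20 intervals after the first: 20 × 18 = 360 days after Aug 9, 1982.
Aug has 31 days — 22 days to the end of Aug leaves 338.
Sep has 30 days (308 left).
Oct has 31 days (277 left).
Nov has 30 days (247 left).
Dec has 31 days (216 left).
Jan has 31 days (185 left).
Feb has 28 days (157 left).
Mar has 31 days (126 left).
Apr has 30 days (96 left).
May has 31 days (65 left).
Jun has 30 days (35 left).
Jul has 31 days (4 left).
4 days into Aug → Aug 4, 1983.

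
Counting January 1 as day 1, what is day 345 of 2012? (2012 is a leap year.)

10 December 2012

January has 31 days (345 − 31 = 314 remain).
February has 29 days (314 − 29 = 285 remain).
March has 31 days (285 − 31 = 254 remain).
April has 30 days (254 − 30 = 224 remain).
May has 31 days (224 − 31 = 193 remain).
June has 30 days (193 − 30 = 163 remain).
July has 31 days (163 − 31 = 132 remain).
August has 31 days (132 − 31 = 101 remain).
September has 30 days (101 − 30 = 71 remain).
October has 31 days (71 − 31 = 40 remain).
November has 30 days (40 − 30 = 10 remain).
10 into December → December 10.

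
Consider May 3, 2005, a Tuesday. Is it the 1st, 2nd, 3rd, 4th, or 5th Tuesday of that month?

1st

Day 3 falls in week ⌈3/7⌉ of the month.
Days 1–7 hold the 1st Tuesday, 8–14 the 2nd, 15–21 the 3rd, 22–28 the 4th, 29–31 the 5th.
3 is in the range for the 1st.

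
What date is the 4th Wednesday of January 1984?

1984-01-25

The first Wednesday of January 1984 is January 4.
The 4th Wednesday is 3 weeks later: 4 + 21 = 25.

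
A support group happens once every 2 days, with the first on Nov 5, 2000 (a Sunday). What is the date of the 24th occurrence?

The 24th occurrence is 23 intervals after the first: 23 × 2 = 46 days after Nov 5, 2000.
Nov has 30 days — 25 days to the end of Nov leaves 21.
21 days into Dec → Dec 21, 2000.

Dec 21, 2000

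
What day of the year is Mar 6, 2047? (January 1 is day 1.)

65

Days in months before Mar: 31 + 28 = 59.
Plus 6 days into Mar → day 65.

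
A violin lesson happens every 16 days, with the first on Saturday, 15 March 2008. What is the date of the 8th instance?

5 July 2008

The 8th occurrence is 7 intervals after the first: 7 × 16 = 112 days after 15 March 2008.
March has 31 days — 16 days to the end of March leaves 96.
April has 30 days (66 left).
May has 31 days (35 left).
June has 30 days (5 left).
5 days into July → 5 July 2008.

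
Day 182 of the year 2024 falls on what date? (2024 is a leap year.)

30 June 2024

January has 31 days (182 − 31 = 151 remain).
February has 29 days (151 − 29 = 122 remain).
March has 31 days (122 − 31 = 91 remain).
April has 30 days (91 − 30 = 61 remain).
May has 31 days (61 − 31 = 30 remain).
30 into June → June 30.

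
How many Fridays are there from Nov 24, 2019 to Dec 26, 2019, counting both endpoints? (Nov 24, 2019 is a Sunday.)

Nov 24, 2019 is a Sunday; the first Friday on or after it is Nov 29, 2019 (5 days later).
From Nov 29, 2019 to Dec 26, 2019: 1 + 26 = 27 days (rest of Nov, Dec).
27 ÷ 7 = 3 full weeks with remainder 6, so 3 more Fridays after the first → 4.

4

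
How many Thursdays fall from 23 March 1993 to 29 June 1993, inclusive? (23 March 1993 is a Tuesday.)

14

23 March 1993 is a Tuesday; the first Thursday on or after it is 25 March 1993 (2 days later).
From 25 March 1993 to 29 June 1993: 6 + 30 + 31 + 29 = 96 days (rest of March, April, May, June).
96 ÷ 7 = 13 full weeks with remainder 5, so 13 more Thursdays after the first → 14.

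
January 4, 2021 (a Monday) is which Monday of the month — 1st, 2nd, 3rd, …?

1st

Day 4 falls in week ⌈4/7⌉ of the month.
Days 1–7 hold the 1st Monday, 8–14 the 2nd, 15–21 the 3rd, 22–28 the 4th, 29–31 the 5th.
4 is in the range for the 1st.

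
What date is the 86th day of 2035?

Jan has 31 days (86 − 31 = 55 remain).
Feb has 28 days (55 − 28 = 27 remain).
27 into Mar → Mar 27.

Mar 27, 2035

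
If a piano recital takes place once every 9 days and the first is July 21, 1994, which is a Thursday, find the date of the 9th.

The 9th occurrence is 8 intervals after the first: 8 × 9 = 72 days after July 21, 1994.
July has 31 days — 10 days to the end of July leaves 62.
August has 31 days (31 left).
September has 30 days (1 left).
1 day into October → October 1, 1994.

October 1, 1994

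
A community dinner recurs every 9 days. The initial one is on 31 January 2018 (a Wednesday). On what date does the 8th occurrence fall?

The 8th occurrence is 7 intervals after the first: 7 × 9 = 63 days after 31 January 2018.
January has 31 days — 0 days to the end of January leaves 63.
February has 28 days (35 left).
March has 31 days (4 left).
4 days into April → 4 April 2018.

4 April 2018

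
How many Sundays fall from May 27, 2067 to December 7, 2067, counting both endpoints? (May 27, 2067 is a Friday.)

May 27, 2067 is a Friday; the first Sunday on or after it is May 29, 2067 (2 days later).
From May 29, 2067 to December 7, 2067: 2 + 30 + 31 + 31 + 30 + 31 + 30 + 7 = 192 days (rest of May, June, July, August, September, October, November, December).
192 ÷ 7 = 27 full weeks with remainder 3, so 27 more Sundays after the first → 28.

28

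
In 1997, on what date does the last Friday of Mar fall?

Mar 1997 begins on a Saturday, so the first Friday is Mar 7 (6 days later).
Mar 1997 has 31 days. Adding weeks: 7, 14, 21, 28 — the last one ≤ 31 is the 28th.

Mar 28, 1997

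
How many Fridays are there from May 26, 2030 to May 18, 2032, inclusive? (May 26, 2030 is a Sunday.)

May 26, 2030 is a Sunday; the first Friday on or after it is May 31, 2030 (5 days later).
From May 31, 2030 to May 18, 2032: 214 + 365 + 139 = 718 days (rest of 2030, 2031, to May 18, 2032 in 2032).
718 ÷ 7 = 102 full weeks with remainder 4, so 102 more Fridays after the first → 103.

103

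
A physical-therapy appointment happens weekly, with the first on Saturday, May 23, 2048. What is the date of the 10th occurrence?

The 10th occurrence is 9 intervals after the first: 9 × 7 = 63 days after May 23, 2048.
May has 31 days — 8 days to the end of May leaves 55.
June has 30 days (25 left).
25 days into July → July 25, 2048.

July 25, 2048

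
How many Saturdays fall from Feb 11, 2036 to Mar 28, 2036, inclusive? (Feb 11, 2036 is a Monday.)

Feb 11, 2036 is a Monday; the first Saturday on or after it is Feb 16, 2036 (5 days later).
From Feb 16, 2036 to Mar 28, 2036: 13 + 28 = 41 days (rest of Feb, Mar).
41 ÷ 7 = 5 full weeks with remainder 6, so 5 more Saturdays after the first → 6.

6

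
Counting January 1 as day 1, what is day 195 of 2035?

January has 31 days (195 − 31 = 164 remain).
February has 28 days (164 − 28 = 136 remain).
March has 31 days (136 − 31 = 105 remain).
April has 30 days (105 − 30 = 75 remain).
May has 31 days (75 − 31 = 44 remain).
June has 30 days (44 − 30 = 14 remain).
14 into July → July 14.

14 July 2035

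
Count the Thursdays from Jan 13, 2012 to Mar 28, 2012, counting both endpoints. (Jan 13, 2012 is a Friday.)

Jan 13, 2012 is a Friday; the first Thursday on or after it is Jan 19, 2012 (6 days later).
From Jan 19, 2012 to Mar 28, 2012: 12 + 29 + 28 = 69 days (rest of Jan, Feb, Mar).
69 ÷ 7 = 9 full weeks with remainder 6, so 9 more Thursdays after the first → 10.

10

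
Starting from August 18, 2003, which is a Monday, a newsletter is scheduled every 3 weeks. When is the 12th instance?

The 12th occurrence is 11 intervals after the first: 11 × 21 = 231 days after August 18, 2003.
August has 31 days — 13 days to the end of August leaves 218.
September has 30 days (188 left).
October has 31 days (157 left).
November has 30 days (127 left).
December has 31 days (96 left).
January has 31 days (65 left).
February has 29 days (36 left).
March has 31 days (5 left).
5 days into April → April 5, 2004.

April 5, 2004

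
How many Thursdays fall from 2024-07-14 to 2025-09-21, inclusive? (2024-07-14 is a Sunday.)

2024-07-14 is a Sunday; the first Thursday on or after it is 2024-07-18 (4 days later).
From 2024-07-18 to 2025-09-21: 166 + 264 = 430 days (rest of 2024, to 2025-09-21 in 2025).
430 ÷ 7 = 61 full weeks with remainder 3, so 61 more Thursdays after the first → 62.

62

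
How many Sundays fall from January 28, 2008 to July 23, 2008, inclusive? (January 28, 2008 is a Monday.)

January 28, 2008 is a Monday; the first Sunday on or after it is February 3, 2008 (6 days later).
From February 3, 2008 to July 23, 2008: 26 + 31 + 30 + 31 + 30 + 23 = 171 days (rest of February, March, April, May, June, July).
171 ÷ 7 = 24 full weeks with remainder 3, so 24 more Sundays after the first → 25.

25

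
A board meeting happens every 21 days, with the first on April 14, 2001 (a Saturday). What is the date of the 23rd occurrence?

July 20, 2002

The 23rd occurrence is 22 intervals after the first: 22 × 21 = 462 days after April 14, 2001.
April has 30 days — 16 days to the end of April leaves 446.
From end of April to end of 2001 is 245 days (201 left).
January has 31 days (170 left).
February has 28 days (142 left).
March has 31 days (111 left).
April has 30 days (81 left).
May has 31 days (50 left).
June has 30 days (20 left).
20 days into July → July 20, 2002.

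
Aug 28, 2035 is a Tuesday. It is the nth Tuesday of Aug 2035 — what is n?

4th

Day 28 falls in week ⌈28/7⌉ of the month.
Days 1–7 hold the 1st Tuesday, 8–14 the 2nd, 15–21 the 3rd, 22–28 the 4th, 29–31 the 5th.
28 is in the range for the 4th.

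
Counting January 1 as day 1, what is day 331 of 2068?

Nov 26, 2068

Jan has 31 days (331 − 31 = 300 remain).
Feb has 29 days (300 − 29 = 271 remain).
Mar has 31 days (271 − 31 = 240 remain).
Apr has 30 days (240 − 30 = 210 remain).
May has 31 days (210 − 31 = 179 remain).
Jun has 30 days (179 − 30 = 149 remain).
Jul has 31 days (149 − 31 = 118 remain).
Aug has 31 days (118 − 31 = 87 remain).
Sep has 30 days (87 − 30 = 57 remain).
Oct has 31 days (57 − 31 = 26 remain).
26 into Nov → Nov 26.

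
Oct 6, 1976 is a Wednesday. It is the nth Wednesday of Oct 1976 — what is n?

1st

Day 6 falls in week ⌈6/7⌉ of the month.
Days 1–7 hold the 1st Wednesday, 8–14 the 2nd, 15–21 the 3rd, 22–28 the 4th, 29–31 the 5th.
6 is in the range for the 1st.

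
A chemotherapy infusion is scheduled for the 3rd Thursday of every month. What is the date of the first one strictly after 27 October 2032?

October 2032 starts on a Friday; its first Thursday is the 7th, so the 3rd Thursday is the 21st — 21 October 2032.
That is not after 27 October 2032, so look at November 2032.
November 2032 starts on a Monday; its first Thursday is the 4th, so the 3rd Thursday is the 18th — 18 November 2032.

18 November 2032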